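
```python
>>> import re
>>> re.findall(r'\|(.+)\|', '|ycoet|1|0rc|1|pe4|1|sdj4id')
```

['ycoet|1|0rc|1|pe4|1']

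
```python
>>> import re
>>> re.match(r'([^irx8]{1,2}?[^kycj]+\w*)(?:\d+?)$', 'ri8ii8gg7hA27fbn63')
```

`re.match` won't scan ahead — the pattern has to work from the very first character.
Here the string doesn't start with a match, so the call returns None.

None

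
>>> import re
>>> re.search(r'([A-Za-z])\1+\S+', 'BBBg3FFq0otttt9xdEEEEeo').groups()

('B',)

A backreference is literal: `\1` must see the identical characters the first group matched.
Unlike `match`, `search` isn't anchored — it looks for the pattern anywhere in the string.
The match spans [0:23] → 'BBBg3FFq0otttt9xdEEEEeo'.
Captured: group 1 = 'B'.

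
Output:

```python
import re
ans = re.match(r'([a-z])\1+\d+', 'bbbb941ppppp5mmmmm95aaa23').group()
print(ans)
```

The backreference `\1` re-matches whatever the first group consumed, character for character.
`re.match` won't scan ahead — the pattern has to work from the very first character.
The match spans [0:7] → 'bbbb941'.
Captured: group 1 = 'b'.

bbbb941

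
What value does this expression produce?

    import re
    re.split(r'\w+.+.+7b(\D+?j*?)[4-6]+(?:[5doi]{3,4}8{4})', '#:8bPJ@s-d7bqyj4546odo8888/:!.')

The pattern matches one or more of a word character, then one or more of any character; then one or more of any character, then the literal '7b'; then one or more of a non-digit (lazy), then zero or more of a literal 'j' (lazy) (captured); then one or more of a character in [4-6]; then 3 to 4 of one of [5doi], then exactly 4 of a literal '8' (non-capturing group).
Matches to split on: at [2:26] → '8bPJ@s-d7bqyj4546odo8888'.
The group in the pattern means `split` returns the separators' captures alongside the pieces.

['#:', 'qyj', '/:!.']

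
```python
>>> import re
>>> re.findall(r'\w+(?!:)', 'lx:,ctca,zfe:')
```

['l', 'ctca', 'zf']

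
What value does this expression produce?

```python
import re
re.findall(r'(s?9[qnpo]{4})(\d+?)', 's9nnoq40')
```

Pattern: optionally a literal 's', then a literal '9', then exactly 4 of one of [qnpo] (captured); then one or more of a digit (lazy) (captured).
Scanning left to right: at [0:7] match 's9nnoq4', groups = ('s9nnoq', '4').
With 2 capturing groups, `findall` returns a 2-tuple per match.

[('s9nnoq', '4')]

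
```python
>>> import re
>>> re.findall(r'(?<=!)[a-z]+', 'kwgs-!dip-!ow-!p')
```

['dip', 'ow', 'p']

The `(?=…)`/`(?<=…)` assertion just peeks at neighbouring text; it doesn't advance the match position.
No capturing groups, so `findall` returns the 3 full match strings.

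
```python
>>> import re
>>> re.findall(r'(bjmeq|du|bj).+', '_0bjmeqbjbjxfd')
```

Alternation tries branches left to right and keeps the first one that lets the overall match succeed at that position.
Because there's exactly one group, `findall` drops the full match and keeps group 1 from the one hit.

['bjmeq']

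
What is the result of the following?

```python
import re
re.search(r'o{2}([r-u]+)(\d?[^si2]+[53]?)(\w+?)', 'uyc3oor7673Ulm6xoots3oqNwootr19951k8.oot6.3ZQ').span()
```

A non-greedy quantifier consumes as few characters as it can — just enough that the remainder of the pattern still matches from where it stops; whatever follows it matches normally.
The match spans [4:20] → 'oor7673Ulm6xoots'.

(4, 20)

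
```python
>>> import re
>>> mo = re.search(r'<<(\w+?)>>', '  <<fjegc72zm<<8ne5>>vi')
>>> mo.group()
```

The match spans [13:21] → '<<8ne5>>'.

'<<8ne5>>'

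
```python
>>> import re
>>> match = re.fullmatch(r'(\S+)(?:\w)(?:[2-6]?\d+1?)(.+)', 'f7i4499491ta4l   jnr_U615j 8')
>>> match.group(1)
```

'f7i4499491t'

The match spans [0:28] → 'f7i4499491ta4l   jnr_U615j 8'.
Captured: group 1 = 'f7i4499491t', group 2 = 'l   jnr_U615j 8'.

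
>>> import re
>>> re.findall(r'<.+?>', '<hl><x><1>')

['<hl>', '<x>', '<1>']

The `?` after the quantifier makes it lazy — it takes as little as possible before letting the rest of the pattern try.
Since nothing is captured, `findall` lists the 3 matched substrings directly.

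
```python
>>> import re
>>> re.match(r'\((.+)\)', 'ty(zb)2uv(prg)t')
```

None

With `match`, the pattern is implicitly anchored at the beginning.
Here the string doesn't start with a match, so the call returns None.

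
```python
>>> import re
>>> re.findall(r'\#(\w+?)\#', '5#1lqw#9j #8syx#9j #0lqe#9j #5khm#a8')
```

['1lqw', '8syx', '0lqe', '5khm']

Matches: at [1:7] match '#1lqw#', group 1 = '1lqw'; at [10:16] match '#8syx#', group 1 = '8syx'; at [19:25] match '#0lqe#', group 1 = '0lqe'; at [28:34] match '#5khm#', group 1 = '5khm'.
One capturing group, so `findall` returns just the captured substring from each match — 4 in all.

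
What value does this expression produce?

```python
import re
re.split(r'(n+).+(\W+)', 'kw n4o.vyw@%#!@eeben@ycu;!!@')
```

['kw ', 'n', '@', '']

Because the pattern has a capturing group, `split` also inserts each captured text between the pieces.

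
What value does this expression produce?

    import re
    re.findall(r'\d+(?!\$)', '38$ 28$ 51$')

['3', '2', '5']

Because the assertion is negative and zero-width, positions next to the forbidden text are skipped.
With no groups in the pattern, `findall` gives back each whole match — 3 here.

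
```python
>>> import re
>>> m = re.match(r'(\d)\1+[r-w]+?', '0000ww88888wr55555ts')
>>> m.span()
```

(0, 5)

A backreference is literal: `\1` must see the identical characters the first group matched.
`re.match` only tries the pattern at the start of the string.
The match spans [0:5] → '0000w'.
Captured: group 1 = '0'.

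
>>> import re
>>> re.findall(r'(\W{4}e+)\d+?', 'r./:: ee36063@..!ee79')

['/:: ee', '@..!ee']

Pattern: exactly 4 of a non-word character, then one or more of a literal 'e' (captured); then one or more of a digit (lazy).
Walking the string: at [2:9] match '/:: ee3', group 1 = '/:: ee'; at [13:20] match '@..!ee7', group 1 = '@..!ee'.
Because there's exactly one group, `findall` drops the full match and keeps group 1 from each hit.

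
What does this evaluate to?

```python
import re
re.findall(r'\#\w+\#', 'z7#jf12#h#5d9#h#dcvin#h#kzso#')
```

Since nothing is captured, `findall` lists the 4 matched substrings directly.

['#jf12#', '#5d9#', '#dcvin#', '#kzso#']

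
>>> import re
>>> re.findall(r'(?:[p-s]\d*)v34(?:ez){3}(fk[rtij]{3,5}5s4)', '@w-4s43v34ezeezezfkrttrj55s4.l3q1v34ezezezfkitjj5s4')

['fkitjj5s4']

The pattern matches a character in [p-s], then zero or more of a digit (non-capturing group); then the literal 'v34', then the literal 'ez' repeated 3 times; then the literal 'fk', then 3 to 5 of one of [rtij], then the literal '5s4' (captured).
Scanning left to right: at [31:51] match 'q1v34ezezezfkitjj5s4', group 1 = 'fkitjj5s4'.
`findall` collects group 1 from the one match (1 total).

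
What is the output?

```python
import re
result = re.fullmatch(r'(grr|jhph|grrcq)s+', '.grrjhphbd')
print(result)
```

`fullmatch` succeeds only if the pattern covers the string from start to end.
Here the string isn't matched end-to-end, so the call returns None.

None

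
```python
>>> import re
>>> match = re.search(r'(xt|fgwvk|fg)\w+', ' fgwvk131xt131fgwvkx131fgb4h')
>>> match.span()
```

(1, 28)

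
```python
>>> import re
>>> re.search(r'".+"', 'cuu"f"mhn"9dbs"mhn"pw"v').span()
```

(3, 22)

The match spans [3:22] → '"f"mhn"9dbs"mhn"pw"'.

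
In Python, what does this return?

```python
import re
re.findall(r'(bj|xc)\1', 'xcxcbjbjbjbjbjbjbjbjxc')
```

['xc', 'bj', 'bj', 'bj', 'bj']

The backreference `\1` re-matches whatever the first group consumed, character for character.
Matches: at [0:4] match 'xcxc', group 1 = 'xc'; at [4:8] match 'bjbj', group 1 = 'bj'; at [8:12] match 'bjbj', group 1 = 'bj'; at [12:16] match 'bjbj', group 1 = 'bj'; at [16:20] match 'bjbj', group 1 = 'bj'.
One capturing group, so `findall` returns just the captured substring from each match — 5 in all.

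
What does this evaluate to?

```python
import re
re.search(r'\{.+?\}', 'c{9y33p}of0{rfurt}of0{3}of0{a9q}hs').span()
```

Lazy quantifiers expand one character at a time until the remainder of the pattern can match.
`re.search` scans for the first position where the pattern succeeds.
The match spans [1:8] → '{9y33p}'.

(1, 8)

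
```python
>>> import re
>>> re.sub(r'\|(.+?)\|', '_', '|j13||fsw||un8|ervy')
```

'___ervy'

Matches: at [0:5] → '|j13|'; at [5:10] → '|fsw|'; at [10:15] → '|un8|'.
`sub` substitutes '_' at each match site.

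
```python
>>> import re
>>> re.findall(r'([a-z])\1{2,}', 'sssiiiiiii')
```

['s', 'i']

`\1` has to match the exact text group 1 already captured.
Scanning left to right: at [0:3] match 'sss', group 1 = 's'; at [3:10] match 'iiiiiii', group 1 = 'i'.
Because there's exactly one group, `findall` drops the full match and keeps group 1 from each hit.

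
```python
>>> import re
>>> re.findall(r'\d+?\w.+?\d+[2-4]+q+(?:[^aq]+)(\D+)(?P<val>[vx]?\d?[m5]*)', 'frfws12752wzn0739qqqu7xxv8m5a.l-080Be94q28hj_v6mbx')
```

[('x', '')]

This matches one or more of a digit (lazy), then a word character, then one or more of any character (lazy); then one or more of a digit, then one or more of a character in [2-4], then one or more of the literal 'q'; then one or more of any character except [aq] (non-capturing group); then one or more of a non-digit (captured); then optionally one of [vx], then optionally a digit, then zero or more of one of [m5] (captured as 'val').
Matches: at [5:50] match '12752wzn0739qqqu7xxv8m5a.l-080Be94q28hj_v6mbx', groups = ('x', '').
`findall` packs the 2 group values into a tuple for every match.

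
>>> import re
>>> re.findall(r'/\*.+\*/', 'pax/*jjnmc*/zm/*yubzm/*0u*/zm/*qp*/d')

No capturing groups, so `findall` returns the 1 full match string.

['/*jjnmc*/zm/*yubzm/*0u*/zm/*qp*/']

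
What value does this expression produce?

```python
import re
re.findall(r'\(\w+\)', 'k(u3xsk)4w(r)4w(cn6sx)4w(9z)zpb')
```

['(u3xsk)', '(r)', '(cn6sx)', '(9z)']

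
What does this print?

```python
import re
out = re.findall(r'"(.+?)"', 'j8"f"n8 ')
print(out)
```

['f']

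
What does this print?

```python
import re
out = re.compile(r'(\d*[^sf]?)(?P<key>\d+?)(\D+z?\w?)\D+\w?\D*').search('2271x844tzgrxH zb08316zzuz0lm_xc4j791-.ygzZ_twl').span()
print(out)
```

Pattern: zero or more of a digit, then optionally any character except [sf] (captured); then one or more of a digit (lazy) (captured as 'key'); then one or more of a non-digit, then optionally a literal 'z', then optionally a word character (captured); then one or more of a non-digit, then optionally a word character, then zero or more of a non-digit.
The match spans [0:18] → '2271x844tzgrxH zb0'.

(0, 18)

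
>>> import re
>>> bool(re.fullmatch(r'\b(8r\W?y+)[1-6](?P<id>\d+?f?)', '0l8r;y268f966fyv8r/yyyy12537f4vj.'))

False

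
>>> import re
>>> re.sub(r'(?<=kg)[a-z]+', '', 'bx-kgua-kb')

The `(?=…)`/`(?<=…)` assertion just peeks at neighbouring text; it doesn't advance the match position.
Each match is replaced by ''.

'bx-kg-kb'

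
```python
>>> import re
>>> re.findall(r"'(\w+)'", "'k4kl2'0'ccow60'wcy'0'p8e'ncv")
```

['k4kl2', 'ccow60', '0']

Walking the string: at [0:7] match "'k4kl2'", group 1 = 'k4kl2'; at [8:16] match "'ccow60'", group 1 = 'ccow60'; at [19:22] match "'0'", group 1 = '0'.
`findall` collects group 1 from each match (3 total).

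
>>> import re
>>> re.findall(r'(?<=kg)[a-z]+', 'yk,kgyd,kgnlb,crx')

['yd', 'nlb']

The positive lookaround only admits positions where the adjacent text matches; those characters stay outside the span.
No capturing groups, so `findall` returns the 2 full match strings.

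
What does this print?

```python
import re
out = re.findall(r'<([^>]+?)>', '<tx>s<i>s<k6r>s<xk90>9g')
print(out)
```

['tx', 'i', 'k6r', 'xk90']

Scanning left to right: at [0:4] match '<tx>', group 1 = 'tx'; at [5:8] match '<i>', group 1 = 'i'; at [9:14] match '<k6r>', group 1 = 'k6r'; at [15:21] match '<xk90>', group 1 = 'xk90'.
`findall` collects group 1 from each match (4 total).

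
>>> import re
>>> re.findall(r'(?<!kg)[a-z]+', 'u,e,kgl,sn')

['u', 'e', 'kgl', 'sn']

Because the assertion is negative and zero-width, positions next to the forbidden text are skipped.
With no groups in the pattern, `findall` gives back each whole match — 4 here.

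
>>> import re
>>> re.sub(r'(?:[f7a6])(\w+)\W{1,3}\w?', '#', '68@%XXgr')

'#Xgr'

Pattern: one of [f7a6] (non-capturing group); then one or more of a word character (captured); then 1 to 3 of a non-word character, then optionally a word character.
Each match is replaced by '#'.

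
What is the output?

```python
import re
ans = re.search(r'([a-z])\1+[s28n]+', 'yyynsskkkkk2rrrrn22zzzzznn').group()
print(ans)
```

yyynss

A backreference is literal: `\1` must see the identical characters the first group matched.
The match spans [0:6] → 'yyynss'.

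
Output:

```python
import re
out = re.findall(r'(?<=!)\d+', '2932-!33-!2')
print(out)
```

The lookaround is zero-width — it requires the adjacent text to match without consuming it, so the asserted text isn't part of the match.
Since nothing is captured, `findall` lists the 2 matched substrings directly.

['33', '2']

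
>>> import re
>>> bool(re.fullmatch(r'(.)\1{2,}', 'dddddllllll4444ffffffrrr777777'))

False

After group 1 captures some text, `\1` only succeeds where that same text appears again.
`re.fullmatch` is like wrapping the pattern in `^…$` (in single-line mode).
Here there's no way to consume every character, so the call returns None, and `bool(None)` is False.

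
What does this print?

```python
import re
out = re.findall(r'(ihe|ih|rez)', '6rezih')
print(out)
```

['rez', 'ih']

Scanning left to right: at [1:4] match 'rez', group 1 = 'rez'; at [4:6] match 'ih', group 1 = 'ih'.
`findall` collects group 1 from each match (2 total).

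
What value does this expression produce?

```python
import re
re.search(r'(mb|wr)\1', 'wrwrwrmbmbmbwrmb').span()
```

`\1` is not a pattern — it's the concrete string captured by group 1, re-applied verbatim.
`search` walks the string left to right and returns the first match it finds.
The match spans [0:4] → 'wrwr'.
Captured: group 1 = 'wr'.

(0, 4)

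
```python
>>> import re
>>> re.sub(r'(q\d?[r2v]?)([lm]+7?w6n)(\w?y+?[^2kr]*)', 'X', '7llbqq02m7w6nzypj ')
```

Pattern: the literal 'q', then optionally a digit, then optionally one of [r2v] (captured); then one or more of one of [lm], then optionally the literal '7', then the literal 'w6n' (captured); then optionally a word character, then one or more of the literal 'y' (lazy), then zero or more of any character except [2kr] (captured).
Matches: at [5:18] → 'q02m7w6nzypj '.
`sub` substitutes 'X' at each match site.

'7llbqX'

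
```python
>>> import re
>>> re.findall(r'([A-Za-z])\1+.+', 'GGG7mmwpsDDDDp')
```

['G']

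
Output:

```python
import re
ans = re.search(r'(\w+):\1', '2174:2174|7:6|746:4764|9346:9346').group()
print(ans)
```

2174:2174

`\1` has to match the exact text group 1 already captured.
`re.search` tries every starting position until one works.
The match spans [0:9] → '2174:2174'.
Captured: group 1 = '2174'.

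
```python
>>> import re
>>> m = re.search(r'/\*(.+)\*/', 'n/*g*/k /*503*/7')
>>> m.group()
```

'/*g*/k /*503*/'

The match spans [1:15] → '/*g*/k /*503*/'.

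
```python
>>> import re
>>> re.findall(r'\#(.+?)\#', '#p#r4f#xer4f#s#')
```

A non-greedy quantifier consumes as few characters as it can — just enough that the remainder of the pattern still matches from where it stops; whatever follows it matches normally.
Scanning left to right: at [0:3] match '#p#', group 1 = 'p'; at [6:13] match '#xer4f#', group 1 = 'xer4f'.
`findall` collects group 1 from each match (2 total).

['p', 'xer4f']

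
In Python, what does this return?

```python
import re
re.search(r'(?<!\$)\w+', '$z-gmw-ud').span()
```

The negative lookahead/lookbehind blocks any match where the forbidden context is present.
`re.search` scans for the first position where the pattern succeeds.
The match spans [3:6] → 'gmw'.

(3, 6)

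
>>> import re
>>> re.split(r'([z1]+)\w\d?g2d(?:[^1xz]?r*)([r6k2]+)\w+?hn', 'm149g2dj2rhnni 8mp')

['m', '1', '2', 'ni 8mp']

With a capturing group present, the delimiter's captured portion is kept in the result list.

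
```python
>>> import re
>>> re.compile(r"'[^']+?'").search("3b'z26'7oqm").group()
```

"'z26'"

The match spans [2:7] → "'z26'".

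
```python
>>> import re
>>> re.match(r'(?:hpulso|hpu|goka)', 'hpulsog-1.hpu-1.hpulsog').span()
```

Alternation isn't longest-match — the leftmost alternative that fits at this position is chosen.
`re.match` won't scan ahead — the pattern has to work from the very first character.
The match spans [0:6] → 'hpulso'.

(0, 6)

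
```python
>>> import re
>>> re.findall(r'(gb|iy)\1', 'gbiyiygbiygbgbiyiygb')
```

['iy', 'gb', 'iy']

The backreference `\1` re-matches whatever the first group consumed, character for character.
Scanning left to right: at [2:6] match 'iyiy', group 1 = 'iy'; at [10:14] match 'gbgb', group 1 = 'gb'; at [14:18] match 'iyiy', group 1 = 'iy'.
One capturing group, so `findall` returns just the captured substring from each match — 3 in all.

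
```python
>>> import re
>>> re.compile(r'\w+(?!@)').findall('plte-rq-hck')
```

['plte', 'rq', 'hck']

`(?!…)`/`(?<!…)` only lets a position through if the neighbouring text does NOT match; no characters are consumed.
Since nothing is captured, `findall` lists the 3 matched substrings directly.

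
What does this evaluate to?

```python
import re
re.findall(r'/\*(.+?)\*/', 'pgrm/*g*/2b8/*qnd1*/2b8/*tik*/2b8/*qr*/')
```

With a single group, `findall` returns only what that group captured — 4 items.

['g', 'qnd1', 'tik', 'qr']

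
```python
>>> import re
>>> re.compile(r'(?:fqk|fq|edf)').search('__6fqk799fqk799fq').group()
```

'fqk'

Branches in `(...|...)` are attempted left-to-right; the first branch that allows the whole pattern to succeed is taken.
The match spans [3:6] → 'fqk'.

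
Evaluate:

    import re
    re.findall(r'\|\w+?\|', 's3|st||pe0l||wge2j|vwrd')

['|st|', '|pe0l|', '|wge2j|']

Scanning left to right: at [2:6] → '|st|'; at [6:12] → '|pe0l|'; at [12:19] → '|wge2j|'.
`findall` yields the raw match text (3 of them) because the pattern has no groups.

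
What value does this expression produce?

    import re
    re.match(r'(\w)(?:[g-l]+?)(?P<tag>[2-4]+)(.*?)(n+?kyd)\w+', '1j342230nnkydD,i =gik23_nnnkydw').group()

'1j342230nnkydD'

Pattern: a word character (captured); then one or more of a character in [g-l] (lazy) (non-capturing group); then one or more of a character in [2-4] (captured as 'tag'); then zero or more of any character (lazy) (captured); then one or more of the literal 'n' (lazy), then the literal 'kyd' (captured); then one or more of a word character.
Lazy quantifiers expand one character at a time until the remainder of the pattern can match.
`re.match` only tries the pattern at the start of the string.
The match spans [0:14] → '1j342230nnkydD'.
Captured: group 1 = '1', group 2 = '34223', group 3 = '0', group 4 = 'nnkyd'.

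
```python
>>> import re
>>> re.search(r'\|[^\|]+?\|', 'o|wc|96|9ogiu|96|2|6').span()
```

(1, 5)

`re.search` scans for the first position where the pattern succeeds.
The match spans [1:5] → '|wc|'.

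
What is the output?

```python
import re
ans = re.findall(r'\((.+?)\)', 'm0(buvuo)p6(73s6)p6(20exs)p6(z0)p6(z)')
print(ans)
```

With the lazy modifier that quantifier settles for the fewest repetitions that let the rest of the pattern succeed (the atoms after it are unaffected and can still be greedy).
Scanning left to right: at [2:9] match '(buvuo)', group 1 = 'buvuo'; at [11:17] match '(73s6)', group 1 = '73s6'; at [19:26] match '(20exs)', group 1 = '20exs'; at [28:32] match '(z0)', group 1 = 'z0'; at [34:37] match '(z)', group 1 = 'z'.
`findall` collects group 1 from each match (5 total).

['buvuo', '73s6', '20exs', 'z0', 'z']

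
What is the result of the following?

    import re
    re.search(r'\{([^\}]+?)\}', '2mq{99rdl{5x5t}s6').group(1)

'99rdl{5x5t'

The match spans [3:15] → '{99rdl{5x5t}'.
Captured: group 1 = '99rdl{5x5t'.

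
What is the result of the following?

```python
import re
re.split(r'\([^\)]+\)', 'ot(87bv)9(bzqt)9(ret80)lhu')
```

Each match becomes a cut point; 4 segments remain.

['ot', '9', '9', 'lhu']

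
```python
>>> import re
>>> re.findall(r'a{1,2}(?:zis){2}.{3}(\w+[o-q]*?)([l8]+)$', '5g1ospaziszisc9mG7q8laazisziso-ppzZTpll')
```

[('pzZTpl', 'l')]

The pattern matches 1 to 2 of the literal 'a', then the literal 'zis' repeated 2 times, then exactly 3 of any character; then one or more of a word character, then zero or more of a character in [o-q] (lazy) (captured); then one or more of one of [l8] (captured); then anchored at the end.
Matches: at [21:39] match 'aazisziso-ppzZTpll', groups = ('pzZTpl', 'l').
Multiple groups make `findall` return tuples — one 2-tuple for the one match.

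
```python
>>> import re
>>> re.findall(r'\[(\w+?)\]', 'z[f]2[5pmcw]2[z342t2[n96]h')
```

One capturing group, so `findall` returns just the captured substring from each match — 3 in all.

['f', '5pmcw', 'n96']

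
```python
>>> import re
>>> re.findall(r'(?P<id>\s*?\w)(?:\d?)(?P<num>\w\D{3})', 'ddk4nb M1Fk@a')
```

[('k', 'nb M'), ('1', 'Fk@a')]

This matches zero or more of whitespace (lazy), then a word character (captured as 'id'); then optionally a digit (non-capturing group); then a word character, then exactly 3 of a non-digit (captured as 'num').
Matches: at [2:8] match 'k4nb M', groups = ('k', 'nb M'); at [8:13] match '1Fk@a', groups = ('1', 'Fk@a').
2 groups means each result is a tuple of 2 captured strings — 2 here.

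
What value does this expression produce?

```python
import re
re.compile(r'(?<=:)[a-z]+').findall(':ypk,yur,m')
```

The positive lookaround only admits positions where the adjacent text matches; those characters stay outside the span.
`findall` yields the raw match text (1 of them) because the pattern has no groups.

['ypk']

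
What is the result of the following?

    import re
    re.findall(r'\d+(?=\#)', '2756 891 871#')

['871']

Lookahead/lookbehind check context without consuming it, so the matched span excludes the asserted characters.
Scanning left to right: at [9:12] → '871'.
With no groups in the pattern, `findall` gives back each whole match — 1 here.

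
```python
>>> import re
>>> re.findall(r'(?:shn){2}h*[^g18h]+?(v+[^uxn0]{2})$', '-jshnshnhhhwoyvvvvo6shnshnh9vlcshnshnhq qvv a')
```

['vv a']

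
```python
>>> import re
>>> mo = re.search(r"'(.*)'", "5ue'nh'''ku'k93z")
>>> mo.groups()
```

("nh'''ku",)

`search` walks the string left to right and returns the first match it finds.
The match spans [3:12] → "'nh'''ku'".
Captured: group 1 = "nh'''ku".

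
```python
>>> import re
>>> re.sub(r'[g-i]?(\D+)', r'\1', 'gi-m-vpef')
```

Pattern: optionally a character in [g-i]; then one or more of a non-digit (captured).
Matches: at [0:9] → 'gi-m-vpef'.
Each match is replaced using the text its own group 1 captured.

'i-m-vpef'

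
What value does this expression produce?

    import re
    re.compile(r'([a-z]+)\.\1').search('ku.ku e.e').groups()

The backreference `\1` re-matches whatever the first group consumed, character for character.
`search` walks the string left to right and returns the first match it finds.
The match spans [0:5] → 'ku.ku'.
Captured: group 1 = 'ku'.

('ku',)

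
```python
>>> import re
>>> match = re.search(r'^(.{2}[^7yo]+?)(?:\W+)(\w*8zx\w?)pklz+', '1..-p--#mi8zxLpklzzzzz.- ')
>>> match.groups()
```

('1..-p', 'mi8zxL')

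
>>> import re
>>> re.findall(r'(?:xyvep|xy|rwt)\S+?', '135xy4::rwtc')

With no groups in the pattern, `findall` gives back each whole match — 2 here.

['xy4', 'rwtc']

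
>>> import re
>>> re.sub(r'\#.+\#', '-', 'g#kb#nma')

Matches: at [1:5] → '#kb#'.
`sub` substitutes '-' at each match site.

'g-nma'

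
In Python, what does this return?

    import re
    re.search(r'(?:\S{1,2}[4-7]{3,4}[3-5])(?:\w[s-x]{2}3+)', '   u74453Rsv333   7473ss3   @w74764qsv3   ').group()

'u74453Rsv333'

Pattern: 1 to 2 of a non-whitespace character, then 3 to 4 of a character in [4-7], then a character in [3-5] (non-capturing group); then a word character, then exactly 2 of a character in [s-x], then one or more of the literal '3' (non-capturing group).
Unlike `match`, `search` isn't anchored — it looks for the pattern anywhere in the string.
The match spans [3:15] → 'u74453Rsv333'.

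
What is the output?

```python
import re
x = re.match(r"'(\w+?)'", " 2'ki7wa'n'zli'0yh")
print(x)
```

None

`match` is anchored at position 0; if the pattern doesn't fit there, it returns None.
Here the pattern fails at index 0, so the call returns None.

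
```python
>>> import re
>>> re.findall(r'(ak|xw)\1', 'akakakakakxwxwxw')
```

['ak', 'ak', 'xw']

`\1` has to match the exact text group 1 already captured.
One capturing group, so `findall` returns just the captured substring from each match — 3 in all.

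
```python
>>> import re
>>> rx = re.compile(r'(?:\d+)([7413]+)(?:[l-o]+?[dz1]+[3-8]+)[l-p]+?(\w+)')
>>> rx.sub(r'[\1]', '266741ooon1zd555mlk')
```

This matches one or more of a digit (non-capturing group); then one or more of one of [7413] (captured); then one or more of a character in [l-o] (lazy), then one or more of one of [dz1], then one or more of a character in [3-8] (non-capturing group); then one or more of a character in [l-p] (lazy); then one or more of a word character (captured).
Each match is replaced using the text its own group 1 captured.

'[1]'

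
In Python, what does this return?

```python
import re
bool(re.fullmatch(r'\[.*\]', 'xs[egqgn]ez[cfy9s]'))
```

False

`re.fullmatch` is like wrapping the pattern in `^…$` (in single-line mode).
Here the string isn't matched end-to-end, so the call returns None, and `bool(None)` is False.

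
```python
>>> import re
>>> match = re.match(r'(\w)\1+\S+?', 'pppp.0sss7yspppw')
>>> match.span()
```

`re.match` only tries the pattern at the start of the string.
The match spans [0:5] → 'pppp.'.

(0, 5)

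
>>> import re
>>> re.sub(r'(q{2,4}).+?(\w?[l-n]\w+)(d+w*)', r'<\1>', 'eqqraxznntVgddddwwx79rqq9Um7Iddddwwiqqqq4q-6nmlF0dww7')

Pattern: 2 to 4 of a literal 'q' (captured); then one or more of any character (lazy); then optionally a word character, then a character in [l-n], then one or more of a word character (captured); then one or more of the literal 'd', then zero or more of a literal 'w' (captured).
Matches: at [1:35] → 'qqraxznntVgddddwwx79rqq9Um7Iddddww'; at [36:52] → 'qqqq4q-6nmlF0dww'.
The replacement refers to a captured group, so each match is rewritten using its own captured text.

'e<qq>i<qqqq>7'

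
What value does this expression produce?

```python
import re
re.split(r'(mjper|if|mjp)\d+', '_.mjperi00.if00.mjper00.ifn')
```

['_.mjperi00.', 'if', '.', 'mjper', '.ifn']

With a capturing group present, the delimiter's captured portion is kept in the result list.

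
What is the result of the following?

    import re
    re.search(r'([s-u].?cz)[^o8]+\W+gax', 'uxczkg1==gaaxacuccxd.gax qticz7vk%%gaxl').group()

'uxczkg1==gaaxacuccxd.gax qticz7vk%%gax'

This matches a character in [s-u], then optionally any character, then the literal 'cz' (captured); then one or more of any character except [o8], then one or more of a non-word character, then the literal 'gax'.
The match spans [0:38] → 'uxczkg1==gaaxacuccxd.gax qticz7vk%%gax'.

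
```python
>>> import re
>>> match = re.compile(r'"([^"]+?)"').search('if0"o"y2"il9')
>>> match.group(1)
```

'o'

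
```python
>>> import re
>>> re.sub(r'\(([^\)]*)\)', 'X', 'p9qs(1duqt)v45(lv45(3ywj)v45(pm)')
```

'p9qsXv45Xv45X'

Matches: at [4:11] → '(1duqt)'; at [14:25] → '(lv45(3ywj)'; at [28:32] → '(pm)'.
Each match is replaced by 'X'.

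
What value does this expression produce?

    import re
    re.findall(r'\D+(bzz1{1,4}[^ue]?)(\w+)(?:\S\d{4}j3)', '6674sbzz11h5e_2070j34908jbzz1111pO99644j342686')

Multiple groups make `findall` return tuples — one 2-tuple for the one match.

[('bzz11h', '5e_2070j34908jbzz1111pO')]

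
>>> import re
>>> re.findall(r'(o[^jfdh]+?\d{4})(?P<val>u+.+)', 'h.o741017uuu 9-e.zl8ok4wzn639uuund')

[('o741017', 'uuu 9-e.zl8ok4wzn639uuund')]

The pattern matches the literal 'o', then one or more of any character except [jfdh] (lazy), then exactly 4 of a digit (captured); then one or more of the literal 'u', then one or more of any character (captured as 'val').
Matches: at [2:34] match 'o741017uuu 9-e.zl8ok4wzn639uuund', groups = ('o741017', 'uuu 9-e.zl8ok4wzn639uuund').
`findall` packs the 2 group values into a tuple for every match.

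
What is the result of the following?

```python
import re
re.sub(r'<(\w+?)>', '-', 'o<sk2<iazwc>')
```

Matches: at [5:12] → '<iazwc>'.
Every occurrence is swapped for '-'.

'o<sk2-'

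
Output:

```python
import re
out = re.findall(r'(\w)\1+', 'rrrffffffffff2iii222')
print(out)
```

The backreference `\1` re-matches whatever the first group consumed, character for character.
Scanning left to right: at [0:3] match 'rrr', group 1 = 'r'; at [3:13] match 'ffffffffff', group 1 = 'f'; at [14:17] match 'iii', group 1 = 'i'; at [17:20] match '222', group 1 = '2'.
`findall` collects group 1 from each match (4 total).

['r', 'f', 'i', '2']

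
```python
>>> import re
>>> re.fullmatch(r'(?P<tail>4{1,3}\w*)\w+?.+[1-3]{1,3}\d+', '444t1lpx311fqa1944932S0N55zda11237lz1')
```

None

This matches 1 to 3 of the literal '4', then zero or more of a word character (captured as 'tail'); then one or more of a word character (lazy); then one or more of any character; then 1 to 3 of a character in [1-3], then one or more of a digit.
`re.fullmatch` is like wrapping the pattern in `^…$` (in single-line mode).
Here there's no way to consume every character, so the call returns None.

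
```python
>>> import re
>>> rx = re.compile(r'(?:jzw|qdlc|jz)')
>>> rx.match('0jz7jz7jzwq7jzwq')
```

None

`match` is anchored at position 0; if the pattern doesn't fit there, it returns None.
Here position 0 doesn't satisfy it, so the call returns None.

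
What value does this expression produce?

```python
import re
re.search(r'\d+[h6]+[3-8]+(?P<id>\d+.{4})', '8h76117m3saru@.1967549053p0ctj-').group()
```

'8h76117m3sa'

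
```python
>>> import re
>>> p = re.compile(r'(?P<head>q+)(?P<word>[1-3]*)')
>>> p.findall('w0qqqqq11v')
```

Pattern: one or more of a literal 'q' (captured as 'head'); then zero or more of a character in [1-3] (captured as 'word').
Scanning left to right: at [2:9] match 'qqqqq11', groups = ('qqqqq', '11').
With 2 capturing groups, `findall` returns a 2-tuple per match.

[('qqqqq', '11')]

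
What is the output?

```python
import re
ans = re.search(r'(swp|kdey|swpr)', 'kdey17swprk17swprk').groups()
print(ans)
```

The match spans [0:4] → 'kdey'.
Captured: group 1 = 'kdey'.

('kdey',)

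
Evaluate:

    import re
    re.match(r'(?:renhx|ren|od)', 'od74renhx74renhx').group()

With `match`, the pattern is implicitly anchored at the beginning.
The match spans [0:2] → 'od'.

'od'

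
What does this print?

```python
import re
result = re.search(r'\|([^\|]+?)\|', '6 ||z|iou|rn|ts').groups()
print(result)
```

Unlike `match`, `search` isn't anchored — it looks for the pattern anywhere in the string.
The match spans [3:6] → '|z|'.
Captured: group 1 = 'z'.

('z',)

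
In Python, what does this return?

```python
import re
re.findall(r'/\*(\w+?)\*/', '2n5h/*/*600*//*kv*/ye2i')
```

Because there's exactly one group, `findall` drops the full match and keeps group 1 from each hit.

['600', 'kv']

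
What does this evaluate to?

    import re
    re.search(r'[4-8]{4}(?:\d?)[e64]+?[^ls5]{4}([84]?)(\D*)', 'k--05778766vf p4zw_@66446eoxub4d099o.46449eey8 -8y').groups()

This matches exactly 4 of a character in [4-8]; then optionally a digit (non-capturing group); then one or more of one of [e64] (lazy), then exactly 4 of any character except [ls5]; then optionally one of [84] (captured); then zero or more of a non-digit (captured).
With the lazy modifier that quantifier settles for the fewest repetitions that let the rest of the pattern succeed (the atoms after it are unaffected and can still be greedy).
Unlike `match`, `search` isn't anchored — it looks for the pattern anywhere in the string.
The match spans [4:15] → '5778766vf p'.
Captured: group 1 = '', group 2 = 'p'.

('', 'p')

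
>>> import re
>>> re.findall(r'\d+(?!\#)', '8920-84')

Because the assertion is negative and zero-width, positions next to the forbidden text are skipped.
`findall` yields the raw match text (2 of them) because the pattern has no groups.

['8920', '84']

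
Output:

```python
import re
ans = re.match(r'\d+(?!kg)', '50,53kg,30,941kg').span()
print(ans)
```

`match` is anchored at position 0; if the pattern doesn't fit there, it returns None.
The match spans [0:2] → '50'.

(0, 2)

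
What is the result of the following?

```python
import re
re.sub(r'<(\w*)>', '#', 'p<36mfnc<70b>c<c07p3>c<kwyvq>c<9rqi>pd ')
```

Matches: at [8:13] → '<70b>'; at [14:21] → '<c07p3>'; at [22:29] → '<kwyvq>'; at [30:36] → '<9rqi>'.
`sub` substitutes '#' at each match site.

'p<36mfnc#c#c#c#pd '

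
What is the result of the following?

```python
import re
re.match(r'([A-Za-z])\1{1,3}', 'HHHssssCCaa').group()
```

`\1` has to match the exact text group 1 already captured.
`re.match` won't scan ahead — the pattern has to work from the very first character.
The match spans [0:3] → 'HHH'.
Captured: group 1 = 'H'.

'HHH'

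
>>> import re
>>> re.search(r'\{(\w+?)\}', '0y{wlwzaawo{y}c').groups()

The match spans [11:14] → '{y}'.
Captured: group 1 = 'y'.

('y',)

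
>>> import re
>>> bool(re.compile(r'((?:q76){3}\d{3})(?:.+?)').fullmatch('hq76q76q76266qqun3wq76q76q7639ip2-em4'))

`re.fullmatch` requires the pattern to consume the entire string.
Here there's no way to consume every character, so the call returns None, and `bool(None)` is False.

False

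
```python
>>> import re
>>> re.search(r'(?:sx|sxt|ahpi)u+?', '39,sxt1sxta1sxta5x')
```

Here no position works, so the call returns None.

None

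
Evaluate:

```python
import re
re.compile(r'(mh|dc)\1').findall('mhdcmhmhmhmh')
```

['mh', 'mh']

The backreference `\1` re-matches whatever the first group consumed, character for character.
`findall` collects group 1 from each match (2 total).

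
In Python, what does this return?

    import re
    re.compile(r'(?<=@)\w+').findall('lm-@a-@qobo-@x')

The lookaround is zero-width — it requires the adjacent text to match without consuming it, so the asserted text isn't part of the match.
Since nothing is captured, `findall` lists the 3 matched substrings directly.

['a', 'qobo', 'x']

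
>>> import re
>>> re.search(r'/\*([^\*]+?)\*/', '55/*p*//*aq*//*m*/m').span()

(2, 7)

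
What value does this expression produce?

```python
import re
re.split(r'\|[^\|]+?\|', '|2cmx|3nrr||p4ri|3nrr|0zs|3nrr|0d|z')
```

['', '3nrr|', '3nrr', '3nrr', 'z']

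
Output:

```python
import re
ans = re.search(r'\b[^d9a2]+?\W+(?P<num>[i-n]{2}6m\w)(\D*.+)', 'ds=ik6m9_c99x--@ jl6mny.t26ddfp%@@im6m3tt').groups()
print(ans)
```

('jl6mn', 'y.t26ddfp%@@im6m3tt')

This matches a word boundary (`\b`, zero-width); then one or more of any character except [d9a2] (lazy), then one or more of a non-word character; then exactly 2 of a character in [i-n], then the literal '6m', then a word character (captured as 'num'); then zero or more of a non-digit, then one or more of any character (captured).
`re.search` scans for the first position where the pattern succeeds.
The match spans [13:41] → '--@ jl6mny.t26ddfp%@@im6m3tt'.
Captured: group 1 = 'jl6mn', group 2 = 'y.t26ddfp%@@im6m3tt'.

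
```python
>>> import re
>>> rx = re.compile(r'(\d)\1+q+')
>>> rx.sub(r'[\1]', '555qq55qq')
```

'[5][5]'

A backreference is literal: `\1` must see the identical characters the first group matched.
Each match is replaced using the text its own group 1 captured.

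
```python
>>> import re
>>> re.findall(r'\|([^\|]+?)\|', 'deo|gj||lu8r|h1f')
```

['gj', 'lu8r']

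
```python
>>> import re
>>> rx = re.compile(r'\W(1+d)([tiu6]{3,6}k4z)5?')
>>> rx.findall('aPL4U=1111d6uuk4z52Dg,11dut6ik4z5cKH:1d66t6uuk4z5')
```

This matches a non-word character; then one or more of a literal '1', then a literal 'd' (captured); then 3 to 6 of one of [tiu6], then the literal 'k4z' (captured); then optionally a literal '5'.
Walking the string: at [5:18] match '=1111d6uuk4z5', groups = ('1111d', '6uuk4z'); at [21:33] match ',11dut6ik4z5', groups = ('11d', 'ut6ik4z'); at [36:49] match ':1d66t6uuk4z5', groups = ('1d', '66t6uuk4z').
`findall` packs the 2 group values into a tuple for every match.

[('1111d', '6uuk4z'), ('11d', 'ut6ik4z'), ('1d', '66t6uuk4z')]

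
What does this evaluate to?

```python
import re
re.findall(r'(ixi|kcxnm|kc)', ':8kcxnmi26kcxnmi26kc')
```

The regex engine tests alternatives in the order written; an earlier branch that matches wins even if a later one would match more.
Walking the string: at [2:7] match 'kcxnm', group 1 = 'kcxnm'; at [10:15] match 'kcxnm', group 1 = 'kcxnm'; at [18:20] match 'kc', group 1 = 'kc'.
`findall` collects group 1 from each match (3 total).

['kcxnm', 'kcxnm', 'kc']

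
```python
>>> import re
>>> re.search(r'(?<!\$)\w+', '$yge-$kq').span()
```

The negative lookahead/lookbehind blocks any match where the forbidden context is present.
`re.search` tries every starting position until one works.
The match spans [2:4] → 'ge'.

(2, 4)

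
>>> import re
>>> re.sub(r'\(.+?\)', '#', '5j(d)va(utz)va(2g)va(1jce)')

Every occurrence is swapped for '#'.

'5j#va#va#va#'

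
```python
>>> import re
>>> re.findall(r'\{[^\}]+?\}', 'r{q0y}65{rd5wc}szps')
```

Matches: at [1:6] → '{q0y}'; at [8:15] → '{rd5wc}'.
No capturing groups, so `findall` returns the 2 full match strings.

['{q0y}', '{rd5wc}']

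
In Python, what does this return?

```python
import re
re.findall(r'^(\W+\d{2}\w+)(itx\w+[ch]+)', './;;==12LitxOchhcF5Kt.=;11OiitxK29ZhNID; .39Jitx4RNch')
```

[('./;;==12L', 'itxOchhc')]

Pattern: anchored at the start of the string; then one or more of a non-word character, then exactly 2 of a digit, then one or more of a word character (captured); then the literal 'itx', then one or more of a word character, then one or more of one of [ch] (captured).
Walking the string: at [0:17] match './;;==12LitxOchhc', groups = ('./;;==12L', 'itxOchhc').
`findall` packs the 2 group values into a tuple for every match.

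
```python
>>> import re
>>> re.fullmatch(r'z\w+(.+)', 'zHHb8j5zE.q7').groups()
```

('.q7',)

This matches a literal 'z', then one or more of a word character; then one or more of any character (captured).
`re.fullmatch` is like wrapping the pattern in `^…$` (in single-line mode).
The match spans [0:12] → 'zHHb8j5zE.q7'.
Captured: group 1 = '.q7'.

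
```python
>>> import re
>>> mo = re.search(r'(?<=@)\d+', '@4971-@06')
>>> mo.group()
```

'4971'

The `(?=…)`/`(?<=…)` assertion just peeks at neighbouring text; it doesn't advance the match position.
The match spans [1:5] → '4971'.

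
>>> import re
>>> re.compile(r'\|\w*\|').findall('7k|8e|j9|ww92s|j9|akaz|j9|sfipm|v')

['|8e|', '|ww92s|', '|akaz|', '|sfipm|']

With no groups in the pattern, `findall` gives back each whole match — 4 here.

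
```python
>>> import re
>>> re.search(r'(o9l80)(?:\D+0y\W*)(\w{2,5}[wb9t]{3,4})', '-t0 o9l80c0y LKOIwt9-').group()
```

This matches the literal 'o9', then the literal 'l80' (captured); then one or more of a non-digit, then the literal '0y', then zero or more of a non-word character (non-capturing group); then 2 to 5 of a word character, then 3 to 4 of one of [wb9t] (captured).
`re.search` tries every starting position until one works.
The match spans [4:20] → 'o9l80c0y LKOIwt9'.
Captured: group 1 = 'o9l80', group 2 = 'LKOIwt9'.

'o9l80c0y LKOIwt9'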